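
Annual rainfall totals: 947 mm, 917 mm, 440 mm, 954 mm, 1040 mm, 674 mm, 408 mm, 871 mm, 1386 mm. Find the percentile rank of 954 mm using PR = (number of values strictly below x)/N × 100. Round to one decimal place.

N = 9.
Strictly below 954: 6. Equal to 954: 1.
PR = 6/9 × 100 = 66.7

66.7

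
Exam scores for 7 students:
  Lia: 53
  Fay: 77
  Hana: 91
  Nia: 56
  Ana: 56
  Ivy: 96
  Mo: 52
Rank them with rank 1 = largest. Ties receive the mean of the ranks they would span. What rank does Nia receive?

Sorted (descending): 96, 91, 77, 56, 56, 53, 52
The 2 values of 56 occupy positions 4–5 → average rank (4+5)/2 = 4.5.
Nia has value 56 → rank 4.5.

4.5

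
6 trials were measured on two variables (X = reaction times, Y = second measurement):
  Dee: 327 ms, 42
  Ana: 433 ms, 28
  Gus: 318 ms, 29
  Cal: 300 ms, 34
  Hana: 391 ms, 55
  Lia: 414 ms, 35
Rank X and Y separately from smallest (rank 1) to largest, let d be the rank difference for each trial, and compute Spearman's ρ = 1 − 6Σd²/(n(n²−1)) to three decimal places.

-0.086

Ranks of variable 1: 3, 6, 2, 1, 4, 5
Ranks of variable 2: 5, 1, 2, 3, 6, 4
d = r₁ − r₂: -2, 5, 0, -2, -2, 1
d²: 4, 25, 0, 4, 4, 1; Σd² = 38
ρ = 1 − 6·38/(6·35) = 1 − 228/210 = -0.086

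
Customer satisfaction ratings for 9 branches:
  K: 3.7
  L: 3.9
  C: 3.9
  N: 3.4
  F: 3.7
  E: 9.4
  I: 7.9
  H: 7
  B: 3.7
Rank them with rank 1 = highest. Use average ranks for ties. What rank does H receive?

Sorted (descending): 9.4, 7.9, 7, 3.9, 3.9, 3.7, 3.7, 3.7, 3.4
The 2 values of 3.9 occupy positions 4–5 → average rank (4+5)/2 = 4.5.
The 3 values of 3.7 occupy positions 6–8 → average rank 7.
H has value 7 → rank 3.

3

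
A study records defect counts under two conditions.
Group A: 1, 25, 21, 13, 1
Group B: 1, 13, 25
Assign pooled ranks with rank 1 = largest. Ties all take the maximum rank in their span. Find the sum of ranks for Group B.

Sorted (descending): 25, 25, 21, 13, 13, 1, 1, 1
The 2 values of 25 occupy positions 1–2 → each gets rank 2.
The 2 values of 13 occupy positions 4–5 → each gets rank 5.
The 3 values of 1 occupy positions 6–8 → each gets rank 8.
Group B values → pooled ranks: 1→8, 13→5, 25→2
Rank sum = 8 + 5 + 2 = 15

15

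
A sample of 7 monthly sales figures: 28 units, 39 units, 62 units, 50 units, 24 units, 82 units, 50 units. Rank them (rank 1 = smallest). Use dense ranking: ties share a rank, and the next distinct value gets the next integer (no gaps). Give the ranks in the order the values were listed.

Sorted (ascending): 24, 28, 39, 50, 50, 62, 82
The 2 values of 50 share dense rank 4.
Remaining distinct values take the next consecutive integers.

2, 3, 5, 4, 1, 6, 4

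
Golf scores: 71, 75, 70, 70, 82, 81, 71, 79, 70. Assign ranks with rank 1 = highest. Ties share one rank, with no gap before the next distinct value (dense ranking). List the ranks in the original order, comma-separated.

5, 4, 6, 6, 1, 2, 5, 3, 6

Sorted (descending): 82, 81, 79, 75, 71, 71, 70, 70, 70
The 2 values of 71 share dense rank 5.
The 3 values of 70 share dense rank 6.
Remaining distinct values take the next consecutive integers.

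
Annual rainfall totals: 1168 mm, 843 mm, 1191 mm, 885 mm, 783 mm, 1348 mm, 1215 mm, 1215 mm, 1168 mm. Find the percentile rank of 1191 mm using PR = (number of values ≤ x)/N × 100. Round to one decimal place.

N = 9.
Strictly below 1191: 5. Equal to 1191: 1.
PR = 6/9 × 100 = 66.7

66.7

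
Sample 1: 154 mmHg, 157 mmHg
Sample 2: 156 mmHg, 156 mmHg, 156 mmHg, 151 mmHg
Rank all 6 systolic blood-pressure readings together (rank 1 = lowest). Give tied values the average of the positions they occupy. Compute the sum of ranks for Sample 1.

8

Sorted (ascending): 151, 154, 156, 156, 156, 157
The 3 values of 156 occupy positions 3–5 → average rank 4.
Sample 1 values → pooled ranks: 154→2, 157→6
Rank sum = 2 + 6 = 8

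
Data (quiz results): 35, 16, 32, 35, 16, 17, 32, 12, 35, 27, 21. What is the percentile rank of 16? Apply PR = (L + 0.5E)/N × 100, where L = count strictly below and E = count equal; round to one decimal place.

N = 11.
Strictly below 16: 1. Equal to 16: 2.
PR = (1 + 0.5·2)/11 × 100 = 18.2

18.2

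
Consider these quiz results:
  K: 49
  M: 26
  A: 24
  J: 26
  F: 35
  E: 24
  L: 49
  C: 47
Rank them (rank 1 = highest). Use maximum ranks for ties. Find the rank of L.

2

Sorted (descending): 49, 49, 47, 35, 26, 26, 24, 24
The 2 values of 49 occupy positions 1–2 → each gets rank 2.
The 2 values of 26 occupy positions 5–6 → each gets rank 6.
The 2 values of 24 occupy positions 7–8 → each gets rank 8.
L has value 49 → rank 2.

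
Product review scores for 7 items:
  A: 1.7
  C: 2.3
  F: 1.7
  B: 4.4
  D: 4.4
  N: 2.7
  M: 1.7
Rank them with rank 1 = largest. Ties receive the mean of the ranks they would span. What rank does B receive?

Sorted (descending): 4.4, 4.4, 2.7, 2.3, 1.7, 1.7, 1.7
The 2 values of 4.4 occupy positions 1–2 → average rank (1+2)/2 = 1.5.
The 3 values of 1.7 occupy positions 5–7 → average rank 6.
B has value 4.4 → rank 1.5.

1.5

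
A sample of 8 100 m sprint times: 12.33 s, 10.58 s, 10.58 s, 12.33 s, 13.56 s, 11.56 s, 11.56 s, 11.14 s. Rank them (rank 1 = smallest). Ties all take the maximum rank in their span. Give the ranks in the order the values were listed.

7, 2, 2, 7, 8, 5, 5, 3

Sorted (ascending): 10.58, 10.58, 11.14, 11.56, 11.56, 12.33, 12.33, 13.56
The 2 values of 10.58 occupy positions 1–2 → each gets rank 2.
The 2 values of 11.56 occupy positions 4–5 → each gets rank 5.
The 2 values of 12.33 occupy positions 6–7 → each gets rank 7.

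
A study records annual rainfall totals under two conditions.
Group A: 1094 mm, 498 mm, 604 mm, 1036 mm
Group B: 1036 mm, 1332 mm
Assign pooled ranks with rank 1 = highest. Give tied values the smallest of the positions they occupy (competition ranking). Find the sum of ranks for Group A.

Sorted (descending): 1332, 1094, 1036, 1036, 604, 498
The 2 values of 1036 occupy positions 3–4 → each gets rank 3.
Group A values → pooled ranks: 1094→2, 498→6, 604→5, 1036→3
Rank sum = 2 + 6 + 5 + 3 = 16

16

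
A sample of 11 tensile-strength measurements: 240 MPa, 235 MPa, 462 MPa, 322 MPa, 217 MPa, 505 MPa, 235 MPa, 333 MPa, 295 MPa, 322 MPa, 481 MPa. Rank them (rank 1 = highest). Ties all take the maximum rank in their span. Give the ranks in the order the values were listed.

8, 10, 3, 6, 11, 1, 10, 4, 7, 6, 2

Sorted (descending): 505, 481, 462, 333, 322, 322, 295, 240, 235, 235, 217
The 2 values of 322 occupy positions 5–6 → each gets rank 6.
The 2 values of 235 occupy positions 9–10 → each gets rank 10.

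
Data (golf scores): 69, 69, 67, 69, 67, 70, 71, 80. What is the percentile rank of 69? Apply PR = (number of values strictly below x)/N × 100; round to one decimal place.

25.0

N = 8.
Strictly below 69: 2. Equal to 69: 3.
PR = 2/8 × 100 = 25.0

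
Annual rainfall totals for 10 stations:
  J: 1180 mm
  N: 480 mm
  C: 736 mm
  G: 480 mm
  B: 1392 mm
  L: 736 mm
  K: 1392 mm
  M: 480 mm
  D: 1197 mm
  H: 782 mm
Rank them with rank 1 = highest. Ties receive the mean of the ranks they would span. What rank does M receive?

Sorted (descending): 1392, 1392, 1197, 1180, 782, 736, 736, 480, 480, 480
The 2 values of 1392 occupy positions 1–2 → average rank (1+2)/2 = 1.5.
The 2 values of 736 occupy positions 6–7 → average rank (6+7)/2 = 6.5.
The 3 values of 480 occupy positions 8–10 → average rank 9.
M has value 480 mm → rank 9.

9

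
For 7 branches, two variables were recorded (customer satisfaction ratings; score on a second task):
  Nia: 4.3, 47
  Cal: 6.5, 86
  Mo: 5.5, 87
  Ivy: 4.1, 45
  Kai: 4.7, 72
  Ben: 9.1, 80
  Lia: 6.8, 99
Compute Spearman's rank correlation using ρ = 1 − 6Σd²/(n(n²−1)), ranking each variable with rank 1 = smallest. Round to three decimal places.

Ranks of variable 1: 2, 5, 4, 1, 3, 7, 6
Ranks of variable 2: 2, 5, 6, 1, 3, 4, 7
d = r₁ − r₂: 0, 0, -2, 0, 0, 3, -1
d²: 0, 0, 4, 0, 0, 9, 1; Σd² = 14
ρ = 1 − 6·14/(7·48) = 1 − 84/336 = 0.750

0.750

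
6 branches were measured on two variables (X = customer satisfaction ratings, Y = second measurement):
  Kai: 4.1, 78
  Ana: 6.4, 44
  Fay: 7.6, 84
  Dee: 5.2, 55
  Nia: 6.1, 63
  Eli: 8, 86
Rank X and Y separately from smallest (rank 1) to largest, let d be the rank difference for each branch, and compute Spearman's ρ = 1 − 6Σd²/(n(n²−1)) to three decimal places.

Ranks of variable 1: 1, 4, 5, 2, 3, 6
Ranks of variable 2: 4, 1, 5, 2, 3, 6
d = r₁ − r₂: -3, 3, 0, 0, 0, 0
d²: 9, 9, 0, 0, 0, 0; Σd² = 18
ρ = 1 − 6·18/(6·35) = 1 − 108/210 = 0.486

0.486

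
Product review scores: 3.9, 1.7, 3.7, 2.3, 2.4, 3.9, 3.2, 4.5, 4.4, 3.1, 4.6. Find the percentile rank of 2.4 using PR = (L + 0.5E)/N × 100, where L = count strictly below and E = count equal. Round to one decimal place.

22.7

N = 11.
Strictly below 2.4: 2. Equal to 2.4: 1.
PR = (2 + 0.5·1)/11 × 100 = 22.7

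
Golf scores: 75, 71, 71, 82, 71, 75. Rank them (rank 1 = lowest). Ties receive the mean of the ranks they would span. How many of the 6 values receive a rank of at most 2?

3

Sorted (ascending): 71, 71, 71, 75, 75, 82
The 3 values of 71 occupy positions 1–3 → average rank 2.
The 2 values of 75 occupy positions 4–5 → average rank (4+5)/2 = 4.5.
Ranks ≤ 2: {2, 2, 2} → 3 values.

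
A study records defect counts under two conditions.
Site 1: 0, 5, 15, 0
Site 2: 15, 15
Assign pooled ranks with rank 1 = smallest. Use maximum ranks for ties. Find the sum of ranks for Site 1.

Sorted (ascending): 0, 0, 5, 15, 15, 15
The 2 values of 0 occupy positions 1–2 → each gets rank 2.
The 3 values of 15 occupy positions 4–6 → each gets rank 6.
Site 1 values → pooled ranks: 0→2, 5→3, 15→6, 0→2
Rank sum = 2 + 3 + 6 + 2 = 13

13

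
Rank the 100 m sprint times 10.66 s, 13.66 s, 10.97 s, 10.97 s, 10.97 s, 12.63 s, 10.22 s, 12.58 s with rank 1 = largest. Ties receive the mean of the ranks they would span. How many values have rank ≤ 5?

Sorted (descending): 13.66, 12.63, 12.58, 10.97, 10.97, 10.97, 10.66, 10.22
The 3 values of 10.97 occupy positions 4–6 → average rank 5.
Ranks ≤ 5: {1, 2, 3, 5, 5, 5} → 6 values.

6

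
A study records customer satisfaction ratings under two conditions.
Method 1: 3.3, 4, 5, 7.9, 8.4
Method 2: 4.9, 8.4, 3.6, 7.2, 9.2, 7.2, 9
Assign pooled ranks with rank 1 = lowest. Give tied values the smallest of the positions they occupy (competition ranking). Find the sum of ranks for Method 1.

Sorted (ascending): 3.3, 3.6, 4, 4.9, 5, 7.2, 7.2, 7.9, 8.4, 8.4, 9, 9.2
The 2 values of 7.2 occupy positions 6–7 → each gets rank 6.
The 2 values of 8.4 occupy positions 9–10 → each gets rank 9.
Method 1 values → pooled ranks: 3.3→1, 4→3, 5→5, 7.9→8, 8.4→9
Rank sum = 1 + 3 + 5 + 8 + 9 = 26

26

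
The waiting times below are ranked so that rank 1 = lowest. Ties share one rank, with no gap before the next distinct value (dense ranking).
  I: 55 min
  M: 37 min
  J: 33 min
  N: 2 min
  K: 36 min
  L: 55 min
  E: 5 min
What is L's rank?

Sorted (ascending): 2, 5, 33, 36, 37, 55, 55
The 2 values of 55 share dense rank 6.
Remaining distinct values take the next consecutive integers.
L has value 55 min → rank 6.

6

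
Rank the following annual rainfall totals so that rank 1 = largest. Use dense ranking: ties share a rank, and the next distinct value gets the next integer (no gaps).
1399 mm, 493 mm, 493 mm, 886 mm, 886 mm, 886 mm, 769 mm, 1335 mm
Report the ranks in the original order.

1, 5, 5, 3, 3, 3, 4, 2

Sorted (descending): 1399, 1335, 886, 886, 886, 769, 493, 493
The 3 values of 886 share dense rank 3.
The 2 values of 493 share dense rank 5.
Remaining distinct values take the next consecutive integers.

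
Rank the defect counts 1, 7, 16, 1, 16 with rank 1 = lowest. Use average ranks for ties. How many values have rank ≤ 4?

Sorted (ascending): 1, 1, 7, 16, 16
The 2 values of 1 occupy positions 1–2 → average rank (1+2)/2 = 1.5.
The 2 values of 16 occupy positions 4–5 → average rank (4+5)/2 = 4.5.
Ranks ≤ 4: {1.5, 1.5, 3} → 3 values.

3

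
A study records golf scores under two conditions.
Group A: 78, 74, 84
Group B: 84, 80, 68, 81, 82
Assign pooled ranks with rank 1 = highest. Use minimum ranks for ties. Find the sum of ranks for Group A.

14

Sorted (descending): 84, 84, 82, 81, 80, 78, 74, 68
The 2 values of 84 occupy positions 1–2 → each gets rank 1.
Group A values → pooled ranks: 78→6, 74→7, 84→1
Rank sum = 6 + 7 + 1 = 14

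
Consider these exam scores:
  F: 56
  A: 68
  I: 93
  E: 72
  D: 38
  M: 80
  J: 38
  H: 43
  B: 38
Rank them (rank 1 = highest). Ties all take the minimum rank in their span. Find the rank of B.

Sorted (descending): 93, 80, 72, 68, 56, 43, 38, 38, 38
The 3 values of 38 occupy positions 7–9 → each gets rank 7.
B has value 38 → rank 7.

7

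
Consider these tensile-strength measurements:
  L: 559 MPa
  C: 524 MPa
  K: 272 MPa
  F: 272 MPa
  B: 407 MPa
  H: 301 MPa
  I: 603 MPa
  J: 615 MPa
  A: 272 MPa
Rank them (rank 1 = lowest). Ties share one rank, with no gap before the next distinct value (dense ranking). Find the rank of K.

1

Sorted (ascending): 272, 272, 272, 301, 407, 524, 559, 603, 615
The 3 values of 272 share dense rank 1.
Remaining distinct values take the next consecutive integers.
K has value 272 MPa → rank 1.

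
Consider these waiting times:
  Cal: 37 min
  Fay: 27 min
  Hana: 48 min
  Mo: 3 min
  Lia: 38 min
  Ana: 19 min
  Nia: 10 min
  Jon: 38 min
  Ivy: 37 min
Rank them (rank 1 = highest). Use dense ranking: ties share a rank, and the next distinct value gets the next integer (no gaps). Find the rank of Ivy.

3

Sorted (descending): 48, 38, 38, 37, 37, 27, 19, 10, 3
The 2 values of 38 share dense rank 2.
The 2 values of 37 share dense rank 3.
Remaining distinct values take the next consecutive integers.
Ivy has value 37 min → rank 3.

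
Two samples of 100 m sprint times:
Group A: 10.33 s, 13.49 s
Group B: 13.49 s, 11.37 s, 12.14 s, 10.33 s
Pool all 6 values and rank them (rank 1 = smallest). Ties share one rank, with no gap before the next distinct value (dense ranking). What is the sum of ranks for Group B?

Sorted (ascending): 10.33, 10.33, 11.37, 12.14, 13.49, 13.49
The 2 values of 10.33 share dense rank 1.
The 2 values of 13.49 share dense rank 4.
Remaining distinct values take the next consecutive integers.
Group B values → pooled ranks: 13.49→4, 11.37→2, 12.14→3, 10.33→1
Rank sum = 4 + 2 + 3 + 1 = 10

10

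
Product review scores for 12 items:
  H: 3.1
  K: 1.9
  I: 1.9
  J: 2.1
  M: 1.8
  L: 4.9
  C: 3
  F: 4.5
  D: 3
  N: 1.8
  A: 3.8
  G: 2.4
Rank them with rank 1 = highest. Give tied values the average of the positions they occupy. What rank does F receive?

2

Sorted (descending): 4.9, 4.5, 3.8, 3.1, 3, 3, 2.4, 2.1, 1.9, 1.9, 1.8, 1.8
The 2 values of 3 occupy positions 5–6 → average rank (5+6)/2 = 5.5.
The 2 values of 1.9 occupy positions 9–10 → average rank (9+10)/2 = 9.5.
The 2 values of 1.8 occupy positions 11–12 → average rank (11+12)/2 = 11.5.
F has value 4.5 → rank 2.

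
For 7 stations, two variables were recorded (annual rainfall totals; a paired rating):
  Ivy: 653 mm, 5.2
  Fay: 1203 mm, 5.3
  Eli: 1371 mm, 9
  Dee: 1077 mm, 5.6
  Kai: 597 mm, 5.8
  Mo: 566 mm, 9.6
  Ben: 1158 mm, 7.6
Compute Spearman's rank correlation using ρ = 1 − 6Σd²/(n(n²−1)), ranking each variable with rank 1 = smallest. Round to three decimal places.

Ranks of variable 1: 3, 6, 7, 4, 2, 1, 5
Ranks of variable 2: 1, 2, 6, 3, 4, 7, 5
d = r₁ − r₂: 2, 4, 1, 1, -2, -6, 0
d²: 4, 16, 1, 1, 4, 36, 0; Σd² = 62
ρ = 1 − 6·62/(7·48) = 1 − 372/336 = -0.107

-0.107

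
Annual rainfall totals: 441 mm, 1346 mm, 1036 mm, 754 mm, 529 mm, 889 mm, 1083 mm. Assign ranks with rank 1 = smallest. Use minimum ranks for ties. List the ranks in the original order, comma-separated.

Sorted (ascending): 441, 529, 754, 889, 1036, 1083, 1346
No ties — each value takes its position as its rank.

1, 7, 5, 3, 2, 4, 6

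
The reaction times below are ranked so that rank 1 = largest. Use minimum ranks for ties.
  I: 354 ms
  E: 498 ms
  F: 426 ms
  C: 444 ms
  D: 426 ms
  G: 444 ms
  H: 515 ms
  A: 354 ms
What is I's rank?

7

Sorted (descending): 515, 498, 444, 444, 426, 426, 354, 354
The 2 values of 444 occupy positions 3–4 → each gets rank 3.
The 2 values of 426 occupy positions 5–6 → each gets rank 5.
The 2 values of 354 occupy positions 7–8 → each gets rank 7.
I has value 354 ms → rank 7.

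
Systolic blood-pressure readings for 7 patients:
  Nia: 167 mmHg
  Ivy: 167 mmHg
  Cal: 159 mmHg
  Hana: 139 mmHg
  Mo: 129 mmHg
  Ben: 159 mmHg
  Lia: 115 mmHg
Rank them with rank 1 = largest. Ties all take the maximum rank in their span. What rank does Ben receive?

Sorted (descending): 167, 167, 159, 159, 139, 129, 115
The 2 values of 167 occupy positions 1–2 → each gets rank 2.
The 2 values of 159 occupy positions 3–4 → each gets rank 4.
Ben has value 159 mmHg → rank 4.

4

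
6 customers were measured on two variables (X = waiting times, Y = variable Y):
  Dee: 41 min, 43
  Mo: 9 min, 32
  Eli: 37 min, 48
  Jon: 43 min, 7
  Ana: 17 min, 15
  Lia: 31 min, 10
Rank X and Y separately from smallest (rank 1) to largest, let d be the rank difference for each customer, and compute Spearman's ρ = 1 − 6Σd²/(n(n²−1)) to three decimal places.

Ranks of variable 1: 5, 1, 4, 6, 2, 3
Ranks of variable 2: 5, 4, 6, 1, 3, 2
d = r₁ − r₂: 0, -3, -2, 5, -1, 1
d²: 0, 9, 4, 25, 1, 1; Σd² = 40
ρ = 1 − 6·40/(6·35) = 1 − 240/210 = -0.143

-0.143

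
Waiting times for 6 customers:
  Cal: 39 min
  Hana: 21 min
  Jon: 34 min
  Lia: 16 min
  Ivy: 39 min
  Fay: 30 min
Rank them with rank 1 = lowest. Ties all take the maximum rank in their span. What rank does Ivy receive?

6

Sorted (ascending): 16, 21, 30, 34, 39, 39
The 2 values of 39 occupy positions 5–6 → each gets rank 6.
Ivy has value 39 min → rank 6.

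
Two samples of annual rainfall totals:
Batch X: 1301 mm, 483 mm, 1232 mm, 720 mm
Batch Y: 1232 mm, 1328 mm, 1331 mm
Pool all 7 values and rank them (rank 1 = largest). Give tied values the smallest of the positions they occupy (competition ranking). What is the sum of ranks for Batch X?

Sorted (descending): 1331, 1328, 1301, 1232, 1232, 720, 483
The 2 values of 1232 occupy positions 4–5 → each gets rank 4.
Batch X values → pooled ranks: 1301→3, 483→7, 1232→4, 720→6
Rank sum = 3 + 7 + 4 + 6 = 20

20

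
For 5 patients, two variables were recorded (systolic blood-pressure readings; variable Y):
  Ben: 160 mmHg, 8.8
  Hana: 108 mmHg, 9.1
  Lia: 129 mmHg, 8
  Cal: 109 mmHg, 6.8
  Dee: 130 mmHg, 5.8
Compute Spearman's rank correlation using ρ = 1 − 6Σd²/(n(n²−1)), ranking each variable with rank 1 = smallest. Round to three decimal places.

Ranks of variable 1: 5, 1, 3, 2, 4
Ranks of variable 2: 4, 5, 3, 2, 1
d = r₁ − r₂: 1, -4, 0, 0, 3
d²: 1, 16, 0, 0, 9; Σd² = 26
ρ = 1 − 6·26/(5·24) = 1 − 156/120 = -0.300

-0.300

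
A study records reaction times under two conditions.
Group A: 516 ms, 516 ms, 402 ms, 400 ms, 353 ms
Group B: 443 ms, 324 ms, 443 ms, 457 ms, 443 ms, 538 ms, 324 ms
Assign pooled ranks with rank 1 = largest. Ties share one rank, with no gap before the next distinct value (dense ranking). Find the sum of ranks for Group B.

32

Sorted (descending): 538, 516, 516, 457, 443, 443, 443, 402, 400, 353, 324, 324
The 2 values of 516 share dense rank 2.
The 3 values of 443 share dense rank 4.
The 2 values of 324 share dense rank 8.
Remaining distinct values take the next consecutive integers.
Group B values → pooled ranks: 443→4, 324→8, 443→4, 457→3, 443→4, 538→1, 324→8
Rank sum = 4 + 8 + 4 + 3 + 4 + 1 + 8 = 32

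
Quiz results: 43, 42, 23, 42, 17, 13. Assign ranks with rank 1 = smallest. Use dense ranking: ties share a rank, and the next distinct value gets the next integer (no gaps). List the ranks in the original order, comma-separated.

Sorted (ascending): 13, 17, 23, 42, 42, 43
The 2 values of 42 share dense rank 4.
Remaining distinct values take the next consecutive integers.

5, 4, 3, 4, 2, 1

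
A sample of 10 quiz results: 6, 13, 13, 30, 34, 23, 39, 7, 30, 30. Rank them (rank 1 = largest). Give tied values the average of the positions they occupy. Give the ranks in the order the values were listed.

10, 7.5, 7.5, 4, 2, 6, 1, 9, 4, 4

Sorted (descending): 39, 34, 30, 30, 30, 23, 13, 13, 7, 6
The 3 values of 30 occupy positions 3–5 → average rank 4.
The 2 values of 13 occupy positions 7–8 → average rank (7+8)/2 = 7.5.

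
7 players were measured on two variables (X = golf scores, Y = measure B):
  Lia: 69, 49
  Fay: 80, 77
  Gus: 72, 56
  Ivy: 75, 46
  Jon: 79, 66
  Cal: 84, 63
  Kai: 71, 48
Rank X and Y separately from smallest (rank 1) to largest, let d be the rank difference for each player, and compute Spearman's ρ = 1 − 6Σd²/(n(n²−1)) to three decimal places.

Ranks of variable 1: 1, 6, 3, 4, 5, 7, 2
Ranks of variable 2: 3, 7, 4, 1, 6, 5, 2
d = r₁ − r₂: -2, -1, -1, 3, -1, 2, 0
d²: 4, 1, 1, 9, 1, 4, 0; Σd² = 20
ρ = 1 − 6·20/(7·48) = 1 − 120/336 = 0.643

0.643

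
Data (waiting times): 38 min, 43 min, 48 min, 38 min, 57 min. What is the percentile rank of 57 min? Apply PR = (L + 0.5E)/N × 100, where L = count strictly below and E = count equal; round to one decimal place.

90.0

N = 5.
Strictly below 57: 4. Equal to 57: 1.
PR = (4 + 0.5·1)/5 × 100 = 90.0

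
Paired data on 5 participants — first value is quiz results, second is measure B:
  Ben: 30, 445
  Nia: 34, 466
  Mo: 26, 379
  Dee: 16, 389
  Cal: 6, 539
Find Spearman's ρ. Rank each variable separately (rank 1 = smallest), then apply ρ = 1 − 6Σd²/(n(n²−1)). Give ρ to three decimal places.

Ranks of variable 1: 4, 5, 3, 2, 1
Ranks of variable 2: 3, 4, 1, 2, 5
d = r₁ − r₂: 1, 1, 2, 0, -4
d²: 1, 1, 4, 0, 16; Σd² = 22
ρ = 1 − 6·22/(5·24) = 1 − 132/120 = -0.100

-0.100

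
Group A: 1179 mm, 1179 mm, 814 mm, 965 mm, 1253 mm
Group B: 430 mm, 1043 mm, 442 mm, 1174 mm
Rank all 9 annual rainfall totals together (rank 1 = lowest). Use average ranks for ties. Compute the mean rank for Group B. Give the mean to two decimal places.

3.50

Sorted (ascending): 430, 442, 814, 965, 1043, 1174, 1179, 1179, 1253
The 2 values of 1179 occupy positions 7–8 → average rank (7+8)/2 = 7.5.
Group B values → pooled ranks: 430→1, 1043→5, 442→2, 1174→6
Mean rank = (1 + 5 + 2 + 6) / 4 = 3.50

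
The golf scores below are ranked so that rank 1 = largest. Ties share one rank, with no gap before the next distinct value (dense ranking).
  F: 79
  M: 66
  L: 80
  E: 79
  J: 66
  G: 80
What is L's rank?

Sorted (descending): 80, 80, 79, 79, 66, 66
The 2 values of 80 share dense rank 1.
The 2 values of 79 share dense rank 2.
The 2 values of 66 share dense rank 3.
L has value 80 → rank 1.

1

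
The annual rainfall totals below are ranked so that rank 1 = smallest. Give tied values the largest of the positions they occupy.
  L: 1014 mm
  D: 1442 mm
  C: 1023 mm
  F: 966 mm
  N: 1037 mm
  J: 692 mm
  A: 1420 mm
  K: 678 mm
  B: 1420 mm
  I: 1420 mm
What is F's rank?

3

Sorted (ascending): 678, 692, 966, 1014, 1023, 1037, 1420, 1420, 1420, 1442
The 3 values of 1420 occupy positions 7–9 → each gets rank 9.
F has value 966 mm → rank 3.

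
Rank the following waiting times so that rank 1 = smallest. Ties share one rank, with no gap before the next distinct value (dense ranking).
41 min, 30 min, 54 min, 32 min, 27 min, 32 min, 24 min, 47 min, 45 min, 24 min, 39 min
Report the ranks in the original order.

6, 3, 9, 4, 2, 4, 1, 8, 7, 1, 5

Sorted (ascending): 24, 24, 27, 30, 32, 32, 39, 41, 45, 47, 54
The 2 values of 24 share dense rank 1.
The 2 values of 32 share dense rank 4.
Remaining distinct values take the next consecutive integers.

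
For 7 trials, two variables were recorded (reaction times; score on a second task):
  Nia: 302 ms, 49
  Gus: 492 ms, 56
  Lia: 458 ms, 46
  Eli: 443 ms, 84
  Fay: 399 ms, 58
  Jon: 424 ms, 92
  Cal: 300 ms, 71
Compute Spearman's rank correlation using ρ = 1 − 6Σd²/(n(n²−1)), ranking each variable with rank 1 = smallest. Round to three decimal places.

Ranks of variable 1: 2, 7, 6, 5, 3, 4, 1
Ranks of variable 2: 2, 3, 1, 6, 4, 7, 5
d = r₁ − r₂: 0, 4, 5, -1, -1, -3, -4
d²: 0, 16, 25, 1, 1, 9, 16; Σd² = 68
ρ = 1 − 6·68/(7·48) = 1 − 408/336 = -0.214

-0.214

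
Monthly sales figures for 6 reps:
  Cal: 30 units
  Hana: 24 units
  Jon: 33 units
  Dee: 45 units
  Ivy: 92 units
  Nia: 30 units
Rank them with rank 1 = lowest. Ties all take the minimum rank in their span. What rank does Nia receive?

2

Sorted (ascending): 24, 30, 30, 33, 45, 92
The 2 values of 30 occupy positions 2–3 → each gets rank 2.
Nia has value 30 units → rank 2.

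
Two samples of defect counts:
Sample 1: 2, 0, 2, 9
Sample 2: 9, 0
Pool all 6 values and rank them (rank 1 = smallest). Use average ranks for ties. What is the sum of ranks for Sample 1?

Sorted (ascending): 0, 0, 2, 2, 9, 9
The 2 values of 0 occupy positions 1–2 → average rank (1+2)/2 = 1.5.
The 2 values of 2 occupy positions 3–4 → average rank (3+4)/2 = 3.5.
The 2 values of 9 occupy positions 5–6 → average rank (5+6)/2 = 5.5.
Sample 1 values → pooled ranks: 2→3.5, 0→1.5, 2→3.5, 9→5.5
Rank sum = 3.5 + 1.5 + 3.5 + 5.5 = 14

14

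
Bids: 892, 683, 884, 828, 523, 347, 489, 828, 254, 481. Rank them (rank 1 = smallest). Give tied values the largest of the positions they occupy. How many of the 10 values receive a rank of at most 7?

6

Sorted (ascending): 254, 347, 481, 489, 523, 683, 828, 828, 884, 892
The 2 values of 828 occupy positions 7–8 → each gets rank 8.
Ranks ≤ 7: {1, 2, 3, 4, 5, 6} → 6 values.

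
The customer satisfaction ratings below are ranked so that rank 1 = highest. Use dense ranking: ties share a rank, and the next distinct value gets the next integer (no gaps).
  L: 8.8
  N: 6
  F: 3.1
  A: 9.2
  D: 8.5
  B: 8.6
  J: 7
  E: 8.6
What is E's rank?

3

Sorted (descending): 9.2, 8.8, 8.6, 8.6, 8.5, 7, 6, 3.1
The 2 values of 8.6 share dense rank 3.
Remaining distinct values take the next consecutive integers.
E has value 8.6 → rank 3.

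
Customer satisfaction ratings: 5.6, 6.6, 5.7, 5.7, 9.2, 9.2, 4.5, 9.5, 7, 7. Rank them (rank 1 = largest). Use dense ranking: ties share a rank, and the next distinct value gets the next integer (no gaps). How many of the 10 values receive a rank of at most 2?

Sorted (descending): 9.5, 9.2, 9.2, 7, 7, 6.6, 5.7, 5.7, 5.6, 4.5
The 2 values of 9.2 share dense rank 2.
The 2 values of 7 share dense rank 3.
The 2 values of 5.7 share dense rank 5.
Remaining distinct values take the next consecutive integers.
Ranks ≤ 2: {1, 2, 2} → 3 values.

3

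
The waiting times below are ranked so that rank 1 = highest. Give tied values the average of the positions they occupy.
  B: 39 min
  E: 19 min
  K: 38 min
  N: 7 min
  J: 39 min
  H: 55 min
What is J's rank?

2.5

Sorted (descending): 55, 39, 39, 38, 19, 7
The 2 values of 39 occupy positions 2–3 → average rank (2+3)/2 = 2.5.
J has value 39 min → rank 2.5.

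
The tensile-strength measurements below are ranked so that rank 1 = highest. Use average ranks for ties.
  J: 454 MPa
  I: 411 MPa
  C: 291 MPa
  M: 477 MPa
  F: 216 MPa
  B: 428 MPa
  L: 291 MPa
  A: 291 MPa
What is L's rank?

Sorted (descending): 477, 454, 428, 411, 291, 291, 291, 216
The 3 values of 291 occupy positions 5–7 → average rank 6.
L has value 291 MPa → rank 6.

6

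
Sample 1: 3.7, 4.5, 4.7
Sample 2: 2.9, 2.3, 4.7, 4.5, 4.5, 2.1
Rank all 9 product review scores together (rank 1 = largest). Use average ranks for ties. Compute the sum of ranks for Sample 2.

Sorted (descending): 4.7, 4.7, 4.5, 4.5, 4.5, 3.7, 2.9, 2.3, 2.1
The 2 values of 4.7 occupy positions 1–2 → average rank (1+2)/2 = 1.5.
The 3 values of 4.5 occupy positions 3–5 → average rank 4.
Sample 2 values → pooled ranks: 2.9→7, 2.3→8, 4.7→1.5, 4.5→4, 4.5→4, 2.1→9
Rank sum = 7 + 8 + 1.5 + 4 + 4 + 9 = 33.5

33.5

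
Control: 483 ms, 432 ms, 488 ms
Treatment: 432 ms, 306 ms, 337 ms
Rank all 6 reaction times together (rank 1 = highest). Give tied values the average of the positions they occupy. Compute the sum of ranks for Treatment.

Sorted (descending): 488, 483, 432, 432, 337, 306
The 2 values of 432 occupy positions 3–4 → average rank (3+4)/2 = 3.5.
Treatment values → pooled ranks: 432→3.5, 306→6, 337→5
Rank sum = 3.5 + 6 + 5 = 14.5

14.5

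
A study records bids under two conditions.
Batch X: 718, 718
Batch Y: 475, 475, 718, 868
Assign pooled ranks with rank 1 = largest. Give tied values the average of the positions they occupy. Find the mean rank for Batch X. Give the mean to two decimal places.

3.00

Sorted (descending): 868, 718, 718, 718, 475, 475
The 3 values of 718 occupy positions 2–4 → average rank 3.
The 2 values of 475 occupy positions 5–6 → average rank (5+6)/2 = 5.5.
Batch X values → pooled ranks: 718→3, 718→3
Mean rank = (3 + 3) / 2 = 3.00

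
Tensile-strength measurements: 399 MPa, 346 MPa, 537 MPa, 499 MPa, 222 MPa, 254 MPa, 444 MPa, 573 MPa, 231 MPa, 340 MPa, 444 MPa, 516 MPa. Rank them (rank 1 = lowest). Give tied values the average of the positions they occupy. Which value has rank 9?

Sorted (ascending): 222, 231, 254, 340, 346, 399, 444, 444, 499, 516, 537, 573
The 2 values of 444 occupy positions 7–8 → average rank (7+8)/2 = 7.5.
Rank 9 → value 499.

499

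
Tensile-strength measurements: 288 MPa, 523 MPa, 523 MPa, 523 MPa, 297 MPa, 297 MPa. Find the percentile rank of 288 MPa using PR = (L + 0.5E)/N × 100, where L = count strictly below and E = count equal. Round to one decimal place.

8.3

N = 6.
Strictly below 288: 0. Equal to 288: 1.
PR = (0 + 0.5·1)/6 × 100 = 8.3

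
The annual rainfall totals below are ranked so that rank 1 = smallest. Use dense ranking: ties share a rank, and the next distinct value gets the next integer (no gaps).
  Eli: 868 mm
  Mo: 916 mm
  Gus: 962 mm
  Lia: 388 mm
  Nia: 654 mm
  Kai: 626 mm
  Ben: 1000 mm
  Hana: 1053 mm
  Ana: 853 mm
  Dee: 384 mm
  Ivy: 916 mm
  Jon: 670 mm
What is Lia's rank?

Sorted (ascending): 384, 388, 626, 654, 670, 853, 868, 916, 916, 962, 1000, 1053
The 2 values of 916 share dense rank 8.
Remaining distinct values take the next consecutive integers.
Lia has value 388 mm → rank 2.

2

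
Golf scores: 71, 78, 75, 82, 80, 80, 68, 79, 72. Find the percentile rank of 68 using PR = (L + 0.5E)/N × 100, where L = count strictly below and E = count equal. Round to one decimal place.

5.6

N = 9.
Strictly below 68: 0. Equal to 68: 1.
PR = (0 + 0.5·1)/9 × 100 = 5.6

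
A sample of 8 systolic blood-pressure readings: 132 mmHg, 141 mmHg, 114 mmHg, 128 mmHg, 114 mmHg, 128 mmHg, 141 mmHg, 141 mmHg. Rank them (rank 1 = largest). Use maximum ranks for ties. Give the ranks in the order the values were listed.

Sorted (descending): 141, 141, 141, 132, 128, 128, 114, 114
The 3 values of 141 occupy positions 1–3 → each gets rank 3.
The 2 values of 128 occupy positions 5–6 → each gets rank 6.
The 2 values of 114 occupy positions 7–8 → each gets rank 8.

4, 3, 8, 6, 8, 6, 3, 3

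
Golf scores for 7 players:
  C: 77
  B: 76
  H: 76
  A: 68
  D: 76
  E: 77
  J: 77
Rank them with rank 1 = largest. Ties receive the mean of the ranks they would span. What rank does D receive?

5

Sorted (descending): 77, 77, 77, 76, 76, 76, 68
The 3 values of 77 occupy positions 1–3 → average rank 2.
The 3 values of 76 occupy positions 4–6 → average rank 5.
D has value 76 → rank 5.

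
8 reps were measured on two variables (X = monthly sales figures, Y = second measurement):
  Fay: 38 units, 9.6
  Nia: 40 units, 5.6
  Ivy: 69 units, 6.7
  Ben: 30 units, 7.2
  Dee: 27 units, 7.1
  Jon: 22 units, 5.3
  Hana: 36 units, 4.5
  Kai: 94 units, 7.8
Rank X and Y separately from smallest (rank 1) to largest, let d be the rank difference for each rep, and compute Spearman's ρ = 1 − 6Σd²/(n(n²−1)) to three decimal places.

0.333

Ranks of variable 1: 5, 6, 7, 3, 2, 1, 4, 8
Ranks of variable 2: 8, 3, 4, 6, 5, 2, 1, 7
d = r₁ − r₂: -3, 3, 3, -3, -3, -1, 3, 1
d²: 9, 9, 9, 9, 9, 1, 9, 1; Σd² = 56
ρ = 1 − 6·56/(8·63) = 1 − 336/504 = 0.333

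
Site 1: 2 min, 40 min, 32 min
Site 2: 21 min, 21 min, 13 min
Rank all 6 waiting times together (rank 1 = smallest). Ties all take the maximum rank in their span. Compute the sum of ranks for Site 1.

Sorted (ascending): 2, 13, 21, 21, 32, 40
The 2 values of 21 occupy positions 3–4 → each gets rank 4.
Site 1 values → pooled ranks: 2→1, 40→6, 32→5
Rank sum = 1 + 6 + 5 = 12

12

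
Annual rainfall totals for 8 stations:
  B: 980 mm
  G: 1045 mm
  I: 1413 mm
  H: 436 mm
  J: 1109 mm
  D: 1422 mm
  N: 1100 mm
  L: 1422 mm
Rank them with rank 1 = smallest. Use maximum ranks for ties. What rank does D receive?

Sorted (ascending): 436, 980, 1045, 1100, 1109, 1413, 1422, 1422
The 2 values of 1422 occupy positions 7–8 → each gets rank 8.
D has value 1422 mm → rank 8.

8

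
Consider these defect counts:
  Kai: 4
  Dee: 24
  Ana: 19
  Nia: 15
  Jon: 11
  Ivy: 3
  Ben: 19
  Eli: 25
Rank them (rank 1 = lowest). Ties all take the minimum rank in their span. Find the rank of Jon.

Sorted (ascending): 3, 4, 11, 15, 19, 19, 24, 25
The 2 values of 19 occupy positions 5–6 → each gets rank 5.
Jon has value 11 → rank 3.

3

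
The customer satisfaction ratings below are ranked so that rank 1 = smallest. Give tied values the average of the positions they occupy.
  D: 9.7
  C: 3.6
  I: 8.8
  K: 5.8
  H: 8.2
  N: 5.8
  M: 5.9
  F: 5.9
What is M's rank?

4.5

Sorted (ascending): 3.6, 5.8, 5.8, 5.9, 5.9, 8.2, 8.8, 9.7
The 2 values of 5.8 occupy positions 2–3 → average rank (2+3)/2 = 2.5.
The 2 values of 5.9 occupy positions 4–5 → average rank (4+5)/2 = 4.5.
M has value 5.9 → rank 4.5.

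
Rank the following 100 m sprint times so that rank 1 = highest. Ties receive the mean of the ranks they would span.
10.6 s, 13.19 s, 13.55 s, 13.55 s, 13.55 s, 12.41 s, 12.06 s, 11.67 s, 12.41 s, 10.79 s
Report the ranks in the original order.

10, 4, 2, 2, 2, 5.5, 7, 8, 5.5, 9

Sorted (descending): 13.55, 13.55, 13.55, 13.19, 12.41, 12.41, 12.06, 11.67, 10.79, 10.6
The 3 values of 13.55 occupy positions 1–3 → average rank 2.
The 2 values of 12.41 occupy positions 5–6 → average rank (5+6)/2 = 5.5.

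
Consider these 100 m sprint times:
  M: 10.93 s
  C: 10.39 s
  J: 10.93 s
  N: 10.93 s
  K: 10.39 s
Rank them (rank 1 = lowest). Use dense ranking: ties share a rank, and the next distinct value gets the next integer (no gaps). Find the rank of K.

Sorted (ascending): 10.39, 10.39, 10.93, 10.93, 10.93
The 2 values of 10.39 share dense rank 1.
The 3 values of 10.93 share dense rank 2.
K has value 10.39 s → rank 1.

1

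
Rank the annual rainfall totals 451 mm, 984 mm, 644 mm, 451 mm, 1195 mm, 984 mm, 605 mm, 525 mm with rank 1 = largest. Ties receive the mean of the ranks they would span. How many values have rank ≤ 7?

Sorted (descending): 1195, 984, 984, 644, 605, 525, 451, 451
The 2 values of 984 occupy positions 2–3 → average rank (2+3)/2 = 2.5.
The 2 values of 451 occupy positions 7–8 → average rank (7+8)/2 = 7.5.
Ranks ≤ 7: {1, 2.5, 2.5, 4, 5, 6} → 6 values.

6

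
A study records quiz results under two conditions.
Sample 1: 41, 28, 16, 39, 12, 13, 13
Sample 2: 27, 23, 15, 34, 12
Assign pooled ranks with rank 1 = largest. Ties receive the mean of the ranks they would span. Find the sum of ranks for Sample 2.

Sorted (descending): 41, 39, 34, 28, 27, 23, 16, 15, 13, 13, 12, 12
The 2 values of 13 occupy positions 9–10 → average rank (9+10)/2 = 9.5.
The 2 values of 12 occupy positions 11–12 → average rank (11+12)/2 = 11.5.
Sample 2 values → pooled ranks: 27→5, 23→6, 15→8, 34→3, 12→11.5
Rank sum = 5 + 6 + 8 + 3 + 11.5 = 33.5

33.5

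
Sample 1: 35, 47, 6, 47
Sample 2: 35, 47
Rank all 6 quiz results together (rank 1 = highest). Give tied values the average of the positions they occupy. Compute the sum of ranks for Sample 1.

14.5

Sorted (descending): 47, 47, 47, 35, 35, 6
The 3 values of 47 occupy positions 1–3 → average rank 2.
The 2 values of 35 occupy positions 4–5 → average rank (4+5)/2 = 4.5.
Sample 1 values → pooled ranks: 35→4.5, 47→2, 6→6, 47→2
Rank sum = 4.5 + 2 + 6 + 2 = 14.5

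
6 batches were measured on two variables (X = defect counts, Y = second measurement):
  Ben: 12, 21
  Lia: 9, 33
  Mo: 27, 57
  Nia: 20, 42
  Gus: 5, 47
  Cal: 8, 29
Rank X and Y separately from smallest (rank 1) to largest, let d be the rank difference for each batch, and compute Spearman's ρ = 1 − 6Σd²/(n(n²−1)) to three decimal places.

Ranks of variable 1: 4, 3, 6, 5, 1, 2
Ranks of variable 2: 1, 3, 6, 4, 5, 2
d = r₁ − r₂: 3, 0, 0, 1, -4, 0
d²: 9, 0, 0, 1, 16, 0; Σd² = 26
ρ = 1 − 6·26/(6·35) = 1 − 156/210 = 0.257

0.257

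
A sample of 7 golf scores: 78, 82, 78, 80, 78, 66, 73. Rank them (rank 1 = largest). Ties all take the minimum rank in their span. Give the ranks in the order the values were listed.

3, 1, 3, 2, 3, 7, 6

Sorted (descending): 82, 80, 78, 78, 78, 73, 66
The 3 values of 78 occupy positions 3–5 → each gets rank 3.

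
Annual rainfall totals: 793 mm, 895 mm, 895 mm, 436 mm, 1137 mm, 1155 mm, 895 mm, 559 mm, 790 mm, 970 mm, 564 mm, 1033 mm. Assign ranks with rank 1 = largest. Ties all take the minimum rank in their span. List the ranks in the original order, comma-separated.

8, 5, 5, 12, 2, 1, 5, 11, 9, 4, 10, 3

Sorted (descending): 1155, 1137, 1033, 970, 895, 895, 895, 793, 790, 564, 559, 436
The 3 values of 895 occupy positions 5–7 → each gets rank 5.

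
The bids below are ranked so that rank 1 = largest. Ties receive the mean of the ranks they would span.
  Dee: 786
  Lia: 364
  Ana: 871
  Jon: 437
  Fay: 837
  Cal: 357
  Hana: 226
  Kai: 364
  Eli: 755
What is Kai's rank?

Sorted (descending): 871, 837, 786, 755, 437, 364, 364, 357, 226
The 2 values of 364 occupy positions 6–7 → average rank (6+7)/2 = 6.5.
Kai has value 364 → rank 6.5.

6.5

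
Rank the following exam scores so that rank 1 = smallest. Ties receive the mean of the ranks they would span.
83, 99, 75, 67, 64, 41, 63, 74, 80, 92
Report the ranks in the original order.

Sorted (ascending): 41, 63, 64, 67, 74, 75, 80, 83, 92, 99
No ties — each value takes its position as its rank.

8, 10, 6, 4, 3, 1, 2, 5, 7, 9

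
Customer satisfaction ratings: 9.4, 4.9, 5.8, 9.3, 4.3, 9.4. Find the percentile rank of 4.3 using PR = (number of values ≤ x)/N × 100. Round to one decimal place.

N = 6.
Strictly below 4.3: 0. Equal to 4.3: 1.
PR = 1/6 × 100 = 16.7

16.7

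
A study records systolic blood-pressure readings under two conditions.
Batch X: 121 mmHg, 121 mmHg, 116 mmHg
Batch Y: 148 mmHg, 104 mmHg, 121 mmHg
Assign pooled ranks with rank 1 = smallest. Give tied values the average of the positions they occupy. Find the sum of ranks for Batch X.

Sorted (ascending): 104, 116, 121, 121, 121, 148
The 3 values of 121 occupy positions 3–5 → average rank 4.
Batch X values → pooled ranks: 121→4, 121→4, 116→2
Rank sum = 4 + 4 + 2 = 10

10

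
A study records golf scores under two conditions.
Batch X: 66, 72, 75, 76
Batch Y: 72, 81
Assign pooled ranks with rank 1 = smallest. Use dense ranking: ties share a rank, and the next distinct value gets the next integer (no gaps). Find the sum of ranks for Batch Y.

Sorted (ascending): 66, 72, 72, 75, 76, 81
The 2 values of 72 share dense rank 2.
Remaining distinct values take the next consecutive integers.
Batch Y values → pooled ranks: 72→2, 81→5
Rank sum = 2 + 5 = 7

7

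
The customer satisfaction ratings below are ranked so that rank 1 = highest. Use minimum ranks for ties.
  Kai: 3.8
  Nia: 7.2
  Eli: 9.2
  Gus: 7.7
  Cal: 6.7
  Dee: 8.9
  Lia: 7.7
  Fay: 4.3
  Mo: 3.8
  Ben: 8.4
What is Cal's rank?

Sorted (descending): 9.2, 8.9, 8.4, 7.7, 7.7, 7.2, 6.7, 4.3, 3.8, 3.8
The 2 values of 7.7 occupy positions 4–5 → each gets rank 4.
The 2 values of 3.8 occupy positions 9–10 → each gets rank 9.
Cal has value 6.7 → rank 7.

7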